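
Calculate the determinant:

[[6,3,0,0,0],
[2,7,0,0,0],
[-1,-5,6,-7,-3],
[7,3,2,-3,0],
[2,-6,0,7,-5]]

-792

The matrix is block lower-triangular with a 2×2 block and a 3×3 block on the diagonal, so its determinant equals the product of the determinants of the diagonal blocks.
det of the 2×2 block = 36
det of the 3×3 block = -22
det = (36)·(-22) = -792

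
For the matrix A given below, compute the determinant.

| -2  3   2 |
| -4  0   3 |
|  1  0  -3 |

-27

Expand along column 2:
  − 3 · |-4 3; 1 -3| = −3·(12 − 3) = -27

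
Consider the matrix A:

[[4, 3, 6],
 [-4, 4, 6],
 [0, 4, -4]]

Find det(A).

Expand along row 3:
  − 4 · |4 6; -4 6| = −4·(24 − (-24)) = -192
  + (-4) · |4 3; -4 4| = (-4)·(16 − (-12)) = -112
Sum: (-192) + (-112) = -304

-304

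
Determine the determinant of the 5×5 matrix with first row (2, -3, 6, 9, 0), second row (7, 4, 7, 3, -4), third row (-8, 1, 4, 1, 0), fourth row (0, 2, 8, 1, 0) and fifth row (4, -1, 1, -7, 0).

The determinant is 10600.

Expand along column 5 (it has 4 zeros):
  − (-4) · M_25   where M_25 = det([2 -3 6 9; -8 1 4 1; 0 2 8 1; 4 -1 1 -7]) = 2650
det = (-1)·(-4)·(2650) = 10600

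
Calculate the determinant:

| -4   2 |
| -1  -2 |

det = (-4)·(-2) − 2·(-1) = 8 − (-2) = 10

The determinant is 10.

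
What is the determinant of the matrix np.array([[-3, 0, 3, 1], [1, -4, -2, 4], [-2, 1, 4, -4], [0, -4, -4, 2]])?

-178

Expand along row 1 (it has 1 zero):
  + (-3) · M_11   where M_11 = det([-4 -2 4; 1 4 -4; -4 -4 2]) = 52
  + (3) · M_13   where M_13 = det([1 -4 4; -2 1 -4; 0 -4 2]) = 2
  − (1) · M_14   where M_14 = det([1 -4 -2; -2 1 4; 0 -4 -4]) = 28
det = (+1)·(-3)·(52) + (+1)·(3)·(2) + (-1)·(1)·(28) = -178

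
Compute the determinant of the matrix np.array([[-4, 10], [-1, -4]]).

det = (-4)·(-4) − 10·(-1) = 16 − (-10) = 26

26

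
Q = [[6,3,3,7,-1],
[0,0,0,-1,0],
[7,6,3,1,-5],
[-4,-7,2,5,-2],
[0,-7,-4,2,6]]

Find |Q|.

|Q| = 1050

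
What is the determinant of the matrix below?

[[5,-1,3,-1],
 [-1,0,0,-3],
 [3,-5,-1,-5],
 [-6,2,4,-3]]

The determinant is 388.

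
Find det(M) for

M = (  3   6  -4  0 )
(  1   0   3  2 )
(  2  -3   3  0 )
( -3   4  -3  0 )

The determinant is -46.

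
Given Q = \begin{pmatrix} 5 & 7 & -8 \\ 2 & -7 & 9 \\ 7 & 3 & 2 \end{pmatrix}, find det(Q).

|Q| = -232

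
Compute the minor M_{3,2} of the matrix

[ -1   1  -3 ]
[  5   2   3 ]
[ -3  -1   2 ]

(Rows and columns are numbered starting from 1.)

12

Delete row 3 and column 2; the remaining 2×2 submatrix is [-1 -3; 5 3].
Its determinant is (-1)·3 − (-3)·5 = 12.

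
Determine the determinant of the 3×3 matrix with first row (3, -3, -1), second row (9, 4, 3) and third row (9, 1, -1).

The determinant is -102.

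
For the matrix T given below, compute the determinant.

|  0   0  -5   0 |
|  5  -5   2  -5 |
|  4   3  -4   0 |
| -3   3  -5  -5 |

1400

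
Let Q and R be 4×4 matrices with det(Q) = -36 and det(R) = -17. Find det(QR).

|QR| = 612

det(QR) = det(Q)·det(R) = (-36)·(-17) = 612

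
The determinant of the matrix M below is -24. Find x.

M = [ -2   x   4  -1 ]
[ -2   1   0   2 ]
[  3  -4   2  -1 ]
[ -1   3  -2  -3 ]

-1

Expanding along the row containing x, det(M) is linear in x: det(M) = (-8)·x + (-32).
Set (-8)·x + (-32) = -24  ⇒  (-8)·x = 8  ⇒  x = -1.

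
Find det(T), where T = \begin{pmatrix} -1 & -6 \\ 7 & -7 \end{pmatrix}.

|T| = 49

det(T) = (-1)·(-7) − (-6)·7 = 7 − (-42) = 49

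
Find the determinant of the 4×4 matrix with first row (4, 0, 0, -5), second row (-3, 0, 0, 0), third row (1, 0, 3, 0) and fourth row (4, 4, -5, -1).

Expand along row 2 (it has 3 zeros):
  − (-3) · M_21   where M_21 = det([0 0 -5; 0 3 0; 4 -5 -1]) = 60
det = (-1)·(-3)·(60) = 180

180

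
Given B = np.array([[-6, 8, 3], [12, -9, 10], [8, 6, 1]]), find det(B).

The determinant is 1390.

Expand along row 1:
  + (-6) · |-9 10; 6 1| = (-6)·(-9 − 60) = 414
  − 8 · |12 10; 8 1| = −8·(12 − 80) = 544
  + 3 · |12 -9; 8 6| = 3·(72 − (-72)) = 432
Sum: (414) + (544) + (432) = 1390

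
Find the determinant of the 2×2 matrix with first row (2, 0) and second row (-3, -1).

det = 2·(-1) − 0·(-3) = -2 − 0 = -2

The determinant is -2.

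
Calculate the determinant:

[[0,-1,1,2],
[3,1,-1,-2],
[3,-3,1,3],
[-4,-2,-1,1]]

Expand along row 1 (it has 1 zero):
  − (-1) · M_12   where M_12 = det([3 -1 -2; 3 1 3; -4 -1 1]) = 25
  + (1) · M_13   where M_13 = det([3 1 -2; 3 -3 3; -4 -2 1]) = 30
  − (2) · M_14   where M_14 = det([3 1 -1; 3 -3 1; -4 -2 -1]) = 32
det = (-1)·(-1)·(25) + (+1)·(1)·(30) + (-1)·(2)·(32) = -9

-9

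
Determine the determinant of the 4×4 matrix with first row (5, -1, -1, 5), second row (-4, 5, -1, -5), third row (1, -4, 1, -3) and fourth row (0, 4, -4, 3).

-271

Expand along row 4 (it has 1 zero):
  + (4) · M_42   where M_42 = det([5 -1 5; -4 -1 -5; 1 1 -3]) = 42
  − (-4) · M_43   where M_43 = det([5 -1 5; -4 5 -5; 1 -4 -3]) = -103
  + (3) · M_44   where M_44 = det([5 -1 -1; -4 5 -1; 1 -4 1]) = -9
det = (+1)·(4)·(42) + (-1)·(-4)·(-103) + (+1)·(3)·(-9) = -271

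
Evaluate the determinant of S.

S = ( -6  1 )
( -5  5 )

|S| = -25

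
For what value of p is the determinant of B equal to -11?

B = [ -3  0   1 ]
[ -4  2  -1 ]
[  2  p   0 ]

p = 1

Expanding along the column containing p, det(B) is linear in p: det(B) = (-7)·p + (-4).
Set (-7)·p + (-4) = -11  ⇒  (-7)·p = -7  ⇒  p = 1.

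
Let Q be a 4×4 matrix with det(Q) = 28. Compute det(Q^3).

21952

det(Q^3) = (det Q)^3 = (28)^3 = 21952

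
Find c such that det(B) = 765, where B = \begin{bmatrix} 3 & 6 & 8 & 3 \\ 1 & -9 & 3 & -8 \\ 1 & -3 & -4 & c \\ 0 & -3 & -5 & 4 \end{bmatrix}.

c = 1

Expanding along the column containing c, det(B) is linear in c: det(B) = (-168)·c + (933).
Set (-168)·c + (933) = 765  ⇒  (-168)·c = -168  ⇒  c = 1.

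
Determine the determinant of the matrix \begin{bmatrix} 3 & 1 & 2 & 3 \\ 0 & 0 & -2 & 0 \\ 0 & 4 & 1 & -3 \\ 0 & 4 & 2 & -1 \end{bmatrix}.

Expand along row 2 (it has 3 zeros):
  − (-2) · M_23   where M_23 = det([3 1 3; 0 4 -3; 0 4 -1]) = 24
det = (-1)·(-2)·(24) = 48

48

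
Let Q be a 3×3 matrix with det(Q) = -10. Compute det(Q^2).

det(Q^2) = (det Q)^2 = (-10)^2 = 100

100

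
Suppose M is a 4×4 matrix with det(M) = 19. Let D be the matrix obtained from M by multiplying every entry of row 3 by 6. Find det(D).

Scaling one row by 6 multiplies the determinant by 6.
det(D) = (6)·(19) = 114

|D| = 114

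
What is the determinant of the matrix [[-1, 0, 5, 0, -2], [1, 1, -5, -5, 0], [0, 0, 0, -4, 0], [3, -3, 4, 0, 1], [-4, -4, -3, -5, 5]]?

The determinant is 632.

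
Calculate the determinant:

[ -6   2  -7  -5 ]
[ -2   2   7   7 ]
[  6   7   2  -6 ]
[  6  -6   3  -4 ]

Expand along row 1:
  + (-6) · M_11   where M_11 = det([2 7 7; 7 2 -6; -6 3 -4]) = 699
  − (2) · M_12   where M_12 = det([-2 7 7; 6 2 -6; 6 3 -4]) = -62
  + (-7) · M_13   where M_13 = det([-2 2 7; 6 7 -6; 6 -6 -4]) = -442
  − (-5) · M_14   where M_14 = det([-2 2 7; 6 7 2; 6 -6 3]) = -624
det = (+1)·(-6)·(699) + (-1)·(2)·(-62) + (+1)·(-7)·(-442) + (-1)·(-5)·(-624) = -4096

-4096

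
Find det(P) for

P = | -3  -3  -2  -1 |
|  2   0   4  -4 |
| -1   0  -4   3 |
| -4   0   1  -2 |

|P| = 66

Expand along column 2 (it has 3 zeros):
  − (-3) · M_12   where M_12 = det([2 4 -4; -1 -4 3; -4 1 -2]) = 22
det = (-1)·(-3)·(22) = 66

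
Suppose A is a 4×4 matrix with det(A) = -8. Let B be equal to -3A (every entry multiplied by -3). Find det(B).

-648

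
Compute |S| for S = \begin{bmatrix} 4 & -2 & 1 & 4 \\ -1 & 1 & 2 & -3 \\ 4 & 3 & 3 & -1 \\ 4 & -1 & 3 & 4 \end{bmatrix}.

det(S) = -89

Expand along row 1:
  + (4) · M_11   where M_11 = det([1 2 -3; 3 3 -1; -1 3 4]) = -43
  − (-2) · M_12   where M_12 = det([-1 2 -3; 4 3 -1; 4 3 4]) = -55
  + (1) · M_13   where M_13 = det([-1 1 -3; 4 3 -1; 4 -1 4]) = 17
  − (4) · M_14   where M_14 = det([-1 1 2; 4 3 3; 4 -1 3]) = -44
det = (+1)·(4)·(-43) + (-1)·(-2)·(-55) + (+1)·(1)·(17) + (-1)·(4)·(-44) = -89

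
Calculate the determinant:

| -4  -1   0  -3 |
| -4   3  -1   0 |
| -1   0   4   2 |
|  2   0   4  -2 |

362

Expand along column 2 (it has 2 zeros):
  − (-1) · M_12   where M_12 = det([-4 -1 0; -1 4 2; 2 4 -2]) = 62
  + (3) · M_22   where M_22 = det([-4 0 -3; -1 4 2; 2 4 -2]) = 100
det = (-1)·(-1)·(62) + (+1)·(3)·(100) = 362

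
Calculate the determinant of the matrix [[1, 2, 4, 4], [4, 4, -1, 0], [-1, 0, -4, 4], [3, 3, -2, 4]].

Expand along row 2 (it has 1 zero):
  − (4) · M_21   where M_21 = det([2 4 4; 0 -4 4; 3 -2 4]) = 80
  + (4) · M_22   where M_22 = det([1 4 4; -1 -4 4; 3 -2 4]) = 112
  − (-1) · M_23   where M_23 = det([1 2 4; -1 0 4; 3 3 4]) = 8
det = (-1)·(4)·(80) + (+1)·(4)·(112) + (-1)·(-1)·(8) = 136

136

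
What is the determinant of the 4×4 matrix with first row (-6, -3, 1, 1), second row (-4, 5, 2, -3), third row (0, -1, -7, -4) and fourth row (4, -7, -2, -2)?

-1802

Expand along row 3 (it has 1 zero):
  − (-1) · M_32   where M_32 = det([-6 1 1; -4 2 -3; 4 -2 -2]) = 40
  + (-7) · M_33   where M_33 = det([-6 -3 1; -4 5 -3; 4 -7 -2]) = 254
  − (-4) · M_34   where M_34 = det([-6 -3 1; -4 5 2; 4 -7 -2]) = -16
det = (-1)·(-1)·(40) + (+1)·(-7)·(254) + (-1)·(-4)·(-16) = -1802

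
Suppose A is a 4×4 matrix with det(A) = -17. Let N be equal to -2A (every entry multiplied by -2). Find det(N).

-272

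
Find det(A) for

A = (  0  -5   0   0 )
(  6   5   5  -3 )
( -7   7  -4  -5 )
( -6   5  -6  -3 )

Expand along row 1 (it has 3 zeros):
  − (-5) · M_12   where M_12 = det([6 5 -3; -7 -4 -5; -6 -6 -3]) = -117
det = (-1)·(-5)·(-117) = -585

The determinant is -585.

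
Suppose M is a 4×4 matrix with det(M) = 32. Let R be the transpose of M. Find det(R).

32

det(Mᵀ) = det(M).
det(R) = (1)·(32) = 32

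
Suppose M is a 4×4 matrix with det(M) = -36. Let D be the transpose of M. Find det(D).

-36

det(Mᵀ) = det(M).
det(D) = (1)·(-36) = -36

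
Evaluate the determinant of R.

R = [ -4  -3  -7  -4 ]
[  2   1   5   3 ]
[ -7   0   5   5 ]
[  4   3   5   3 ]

The determinant is 24.

Expand along row 3 (it has 1 zero):
  + (-7) · M_31   where M_31 = det([-3 -7 -4; 1 5 3; 3 5 3]) = -2
  + (5) · M_33   where M_33 = det([-4 -3 -4; 2 1 3; 4 3 3]) = -2
  − (5) · M_34   where M_34 = det([-4 -3 -7; 2 1 5; 4 3 5]) = -4
det = (+1)·(-7)·(-2) + (+1)·(5)·(-2) + (-1)·(5)·(-4) = 24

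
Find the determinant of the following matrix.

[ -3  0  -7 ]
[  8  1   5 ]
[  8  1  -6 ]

33

Expand along row 1:
  + (-3) · |1 5; 1 -6| = (-3)·(-6 − 5) = 33
  + (-7) · |8 1; 8 1| = (-7)·(8 − 8) = 0
Sum: (33) + (0) = 33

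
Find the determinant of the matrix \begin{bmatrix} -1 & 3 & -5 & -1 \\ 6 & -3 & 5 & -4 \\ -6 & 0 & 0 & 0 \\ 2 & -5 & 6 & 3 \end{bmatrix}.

210

Expand along row 3 (it has 3 zeros):
  + (-6) · M_31   where M_31 = det([3 -5 -1; -3 5 -4; -5 6 3]) = -35
det = (+1)·(-6)·(-35) = 210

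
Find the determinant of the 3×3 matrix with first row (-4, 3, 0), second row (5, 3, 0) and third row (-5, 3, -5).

Expand along column 3:
  + (-5) · |-4 3; 5 3| = (-5)·(-12 − 15) = 135

135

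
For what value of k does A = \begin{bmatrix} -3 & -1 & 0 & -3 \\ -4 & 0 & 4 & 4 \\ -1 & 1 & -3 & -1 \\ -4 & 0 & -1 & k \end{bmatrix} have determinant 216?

Expanding along the column containing k, det(A) is linear in k: det(A) = (28)·k + (48).
Set (28)·k + (48) = 216  ⇒  (28)·k = 168  ⇒  k = 6.

6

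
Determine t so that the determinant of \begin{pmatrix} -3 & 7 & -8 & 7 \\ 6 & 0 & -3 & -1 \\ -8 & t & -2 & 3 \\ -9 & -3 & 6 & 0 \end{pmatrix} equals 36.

Expanding along the row containing t, det(M) is linear in t: det(M) = (27)·t + (144).
Set (27)·t + (144) = 36  ⇒  (27)·t = -108  ⇒  t = -4.

t = -4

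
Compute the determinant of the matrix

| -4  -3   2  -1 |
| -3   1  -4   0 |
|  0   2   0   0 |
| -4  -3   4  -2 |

32

Expand along row 3 (it has 3 zeros):
  − (2) · M_32   where M_32 = det([-4 2 -1; -3 -4 0; -4 4 -2]) = -16
det = (-1)·(2)·(-16) = 32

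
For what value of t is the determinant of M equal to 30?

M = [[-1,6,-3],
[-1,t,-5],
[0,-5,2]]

t = -4

Expanding along the column containing t, det(M) is linear in t: det(M) = (-2)·t + (22).
Set (-2)·t + (22) = 30  ⇒  (-2)·t = 8  ⇒  t = -4.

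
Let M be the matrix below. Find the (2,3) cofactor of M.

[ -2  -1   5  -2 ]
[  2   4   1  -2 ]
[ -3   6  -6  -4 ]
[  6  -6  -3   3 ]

The cofactor is -63.

Delete row 2 and column 3; the remaining 3×3 submatrix is [-2 -1 -2; -3 6 -4; 6 -6 3].
Its determinant is 63.
The cofactor carries sign (−1)^(2+3) = −1, so C_{2,3} = −(63) = -63.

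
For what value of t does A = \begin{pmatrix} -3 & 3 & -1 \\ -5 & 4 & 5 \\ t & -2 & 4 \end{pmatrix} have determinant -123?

Expanding along the column containing t, det(A) is linear in t: det(A) = (19)·t + (-28).
Set (19)·t + (-28) = -123  ⇒  (19)·t = -95  ⇒  t = -5.

-5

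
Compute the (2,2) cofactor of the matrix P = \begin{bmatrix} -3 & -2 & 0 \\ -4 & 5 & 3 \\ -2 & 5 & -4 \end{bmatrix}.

12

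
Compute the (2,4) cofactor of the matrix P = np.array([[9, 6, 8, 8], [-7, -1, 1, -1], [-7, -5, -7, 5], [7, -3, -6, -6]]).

The cofactor is -17.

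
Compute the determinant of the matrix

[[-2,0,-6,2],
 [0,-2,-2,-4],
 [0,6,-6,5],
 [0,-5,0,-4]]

-148

Expand along column 1 (it has 3 zeros):
  + (-2) · M_11   where M_11 = det([-2 -2 -4; 6 -6 5; -5 0 -4]) = 74
det = (+1)·(-2)·(74) = -148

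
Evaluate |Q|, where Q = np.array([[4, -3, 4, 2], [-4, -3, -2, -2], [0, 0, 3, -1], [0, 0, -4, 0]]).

|Q| = 96

Q is block upper-triangular with a 2×2 block and a 2×2 block on the diagonal, so its determinant equals the product of the determinants of the diagonal blocks.
det of the 2×2 block = -24
det of the 2×2 block = -4
det = (-24)·(-4) = 96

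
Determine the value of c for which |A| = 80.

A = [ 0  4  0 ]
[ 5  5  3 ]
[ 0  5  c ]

-4

Expanding along the column containing c, det(A) is linear in c: det(A) = (-20)·c + (0).
Set (-20)·c + (0) = 80  ⇒  (-20)·c = 80  ⇒  c = -4.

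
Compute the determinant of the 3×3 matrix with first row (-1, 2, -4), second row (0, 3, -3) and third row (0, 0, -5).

The matrix is upper triangular, so the determinant is the product of the diagonal entries:
det = (-1) · (3) · (-5) = 15

15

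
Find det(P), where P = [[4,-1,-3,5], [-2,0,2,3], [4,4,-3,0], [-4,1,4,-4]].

Expand along row 2 (it has 1 zero):
  − (-2) · M_21   where M_21 = det([-1 -3 5; 4 -3 0; 1 4 -4]) = 35
  − (2) · M_23   where M_23 = det([4 -1 5; 4 4 0; -4 1 -4]) = 20
  + (3) · M_24   where M_24 = det([4 -1 -3; 4 4 -3; -4 1 4]) = 20
det = (-1)·(-2)·(35) + (-1)·(2)·(20) + (+1)·(3)·(20) = 90

The determinant is 90.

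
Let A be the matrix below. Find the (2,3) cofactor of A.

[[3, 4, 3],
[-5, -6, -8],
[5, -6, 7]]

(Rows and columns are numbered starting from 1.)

38

Delete row 2 and column 3; the remaining 2×2 submatrix is [3 4; 5 -6].
Its determinant is 3·(-6) − 4·5 = -38.
The cofactor carries sign (−1)^(2+3) = −1, so C_{2,3} = −(-38) = 38.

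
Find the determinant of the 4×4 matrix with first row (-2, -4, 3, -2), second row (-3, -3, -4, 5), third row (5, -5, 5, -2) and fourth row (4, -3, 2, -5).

-927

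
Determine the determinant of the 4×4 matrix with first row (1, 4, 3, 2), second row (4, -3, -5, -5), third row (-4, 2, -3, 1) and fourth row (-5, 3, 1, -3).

-891

Expand along row 1:
  + (1) · M_11   where M_11 = det([-3 -5 -5; 2 -3 1; 3 1 -3]) = -124
  − (4) · M_12   where M_12 = det([4 -5 -5; -4 -3 1; -5 1 -3]) = 212
  + (3) · M_13   where M_13 = det([4 -3 -5; -4 2 1; -5 3 -3]) = 25
  − (2) · M_14   where M_14 = det([4 -3 -5; -4 2 -3; -5 3 1]) = -3
det = (+1)·(1)·(-124) + (-1)·(4)·(212) + (+1)·(3)·(25) + (-1)·(2)·(-3) = -891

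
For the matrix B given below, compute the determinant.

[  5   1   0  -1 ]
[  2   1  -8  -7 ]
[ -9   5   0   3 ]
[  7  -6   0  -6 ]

-896

Expand along column 3 (it has 3 zeros):
  − (-8) · M_23   where M_23 = det([5 1 -1; -9 5 3; 7 -6 -6]) = -112
det = (-1)·(-8)·(-112) = -896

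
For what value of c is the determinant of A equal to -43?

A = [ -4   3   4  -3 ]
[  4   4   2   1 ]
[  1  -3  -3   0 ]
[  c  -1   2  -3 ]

-5

Expanding along the column containing c, det(A) is linear in c: det(A) = (-15)·c + (-118).
Set (-15)·c + (-118) = -43  ⇒  (-15)·c = 75  ⇒  c = -5.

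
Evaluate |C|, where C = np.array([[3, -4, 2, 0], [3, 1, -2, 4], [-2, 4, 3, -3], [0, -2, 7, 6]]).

The determinant is 945.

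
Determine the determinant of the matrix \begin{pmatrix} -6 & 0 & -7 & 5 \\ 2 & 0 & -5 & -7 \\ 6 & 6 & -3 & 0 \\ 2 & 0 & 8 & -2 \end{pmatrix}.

Expand along column 2 (it has 3 zeros):
  − (6) · M_32   where M_32 = det([-6 -7 5; 2 -5 -7; 2 8 -2]) = -196
det = (-1)·(6)·(-196) = 1176

The determinant is 1176.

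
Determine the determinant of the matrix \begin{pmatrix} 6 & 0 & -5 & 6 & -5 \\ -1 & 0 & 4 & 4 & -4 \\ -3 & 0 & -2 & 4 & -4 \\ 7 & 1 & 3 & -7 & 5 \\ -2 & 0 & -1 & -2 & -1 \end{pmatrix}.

-736

Expand along column 2 (it has 4 zeros):
  + (1) · M_42   where M_42 = det([6 -5 6 -5; -1 4 4 -4; -3 -2 4 -4; -2 -1 -2 -1]) = -736
det = (+1)·(1)·(-736) = -736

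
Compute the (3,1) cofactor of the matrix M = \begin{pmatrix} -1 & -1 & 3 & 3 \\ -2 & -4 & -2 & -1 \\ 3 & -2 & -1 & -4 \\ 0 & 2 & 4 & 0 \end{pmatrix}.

-46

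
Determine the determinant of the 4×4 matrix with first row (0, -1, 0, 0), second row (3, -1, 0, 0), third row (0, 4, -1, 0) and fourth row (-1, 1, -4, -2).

The matrix is block lower-triangular with a 2×2 block and a 2×2 block on the diagonal, so its determinant equals the product of the determinants of the diagonal blocks.
det of the 2×2 block = 3
det of the 2×2 block = 2
det = (3)·(2) = 6

6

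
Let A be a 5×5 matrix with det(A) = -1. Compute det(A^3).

-1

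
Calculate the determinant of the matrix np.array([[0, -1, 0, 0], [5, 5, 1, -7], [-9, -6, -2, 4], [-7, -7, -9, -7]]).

-310

Expand along row 1 (it has 3 zeros):
  − (-1) · M_12   where M_12 = det([5 1 -7; -9 -2 4; -7 -9 -7]) = -310
det = (-1)·(-1)·(-310) = -310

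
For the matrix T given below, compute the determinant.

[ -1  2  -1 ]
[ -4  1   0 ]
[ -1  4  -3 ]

Expand along column 3:
  + (-1) · |-4 1; -1 4| = (-1)·(-16 − (-1)) = 15
  + (-3) · |-1 2; -4 1| = (-3)·(-1 − (-8)) = -21
Sum: (15) + (-21) = -6

-6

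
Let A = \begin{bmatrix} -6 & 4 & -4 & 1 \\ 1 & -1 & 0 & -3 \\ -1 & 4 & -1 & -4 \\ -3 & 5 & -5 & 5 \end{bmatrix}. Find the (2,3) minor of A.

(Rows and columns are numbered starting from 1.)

Delete row 2 and column 3; the remaining 3×3 submatrix is [-6 4 1; -1 4 -4; -3 5 5].
Its determinant is -165.

-165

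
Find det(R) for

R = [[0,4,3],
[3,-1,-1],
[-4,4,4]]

det(R) = -8

Expand along column 1:
  − 3 · |4 3; 4 4| = −3·(16 − 12) = -12
  + (-4) · |4 3; -1 -1| = (-4)·(-4 − (-3)) = 4
Sum: (-12) + (4) = -8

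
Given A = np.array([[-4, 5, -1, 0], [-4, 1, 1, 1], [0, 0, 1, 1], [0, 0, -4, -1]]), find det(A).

A is block upper-triangular with a 2×2 block and a 2×2 block on the diagonal, so its determinant equals the product of the determinants of the diagonal blocks.
det of the 2×2 block = 16
det of the 2×2 block = 3
det = (16)·(3) = 48

The determinant is 48.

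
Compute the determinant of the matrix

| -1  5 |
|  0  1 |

-1

det = (-1)·1 − 5·0 = -1 − 0 = -1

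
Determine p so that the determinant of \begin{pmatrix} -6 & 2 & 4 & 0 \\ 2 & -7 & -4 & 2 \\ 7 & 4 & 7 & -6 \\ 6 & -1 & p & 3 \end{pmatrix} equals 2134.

Expanding along the row containing p, det(A) is linear in p: det(A) = (152)·p + (1678).
Set (152)·p + (1678) = 2134  ⇒  (152)·p = 456  ⇒  p = 3.

3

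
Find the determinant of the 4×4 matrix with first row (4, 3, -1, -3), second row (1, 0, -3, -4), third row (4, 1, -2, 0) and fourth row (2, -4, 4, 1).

363

Expand along row 2 (it has 1 zero):
  − (1) · M_21   where M_21 = det([3 -1 -3; 1 -2 0; -4 4 1]) = 7
  − (-3) · M_23   where M_23 = det([4 3 -3; 4 1 0; 2 -4 1]) = 46
  + (-4) · M_24   where M_24 = det([4 3 -1; 4 1 -2; 2 -4 4]) = -58
det = (-1)·(1)·(7) + (-1)·(-3)·(46) + (+1)·(-4)·(-58) = 363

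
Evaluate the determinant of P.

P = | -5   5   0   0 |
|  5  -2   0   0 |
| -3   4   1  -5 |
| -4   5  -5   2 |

det(P) = 345

P is block lower-triangular with a 2×2 block and a 2×2 block on the diagonal, so its determinant equals the product of the determinants of the diagonal blocks.
det of the 2×2 block = -15
det of the 2×2 block = -23
det = (-15)·(-23) = 345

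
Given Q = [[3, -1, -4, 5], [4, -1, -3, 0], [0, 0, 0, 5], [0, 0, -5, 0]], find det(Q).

|Q| = 25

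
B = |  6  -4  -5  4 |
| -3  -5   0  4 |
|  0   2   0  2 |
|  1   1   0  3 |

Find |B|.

The determinant is 150.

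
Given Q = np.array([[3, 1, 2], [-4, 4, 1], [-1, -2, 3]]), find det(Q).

Expand along row 1:
  + 3 · |4 1; -2 3| = 3·(12 − (-2)) = 42
  − 1 · |-4 1; -1 3| = −1·(-12 − (-1)) = 11
  + 2 · |-4 4; -1 -2| = 2·(8 − (-4)) = 24
Sum: (42) + (11) + (24) = 77

77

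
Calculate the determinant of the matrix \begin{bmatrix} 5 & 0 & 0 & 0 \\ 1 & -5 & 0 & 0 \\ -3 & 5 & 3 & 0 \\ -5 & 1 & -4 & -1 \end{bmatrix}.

The matrix is lower triangular, so the determinant is the product of the diagonal entries:
det = (5) · (-5) · (3) · (-1) = 75

75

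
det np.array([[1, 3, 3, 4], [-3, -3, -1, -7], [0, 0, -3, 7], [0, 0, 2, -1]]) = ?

The matrix is block upper-triangular with a 2×2 block and a 2×2 block on the diagonal, so its determinant equals the product of the determinants of the diagonal blocks.
det of the 2×2 block = 6
det of the 2×2 block = -11
det = (6)·(-11) = -66

-66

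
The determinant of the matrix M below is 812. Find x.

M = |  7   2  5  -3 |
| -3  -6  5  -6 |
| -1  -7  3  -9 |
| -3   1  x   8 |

-9

Expanding along the row containing x, det(M) is linear in x: det(M) = (3)·x + (839).
Set (3)·x + (839) = 812  ⇒  (3)·x = -27  ⇒  x = -9.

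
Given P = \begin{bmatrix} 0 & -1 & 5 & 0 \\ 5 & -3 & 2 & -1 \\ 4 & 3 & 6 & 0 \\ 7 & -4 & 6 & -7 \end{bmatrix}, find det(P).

Expand along row 1 (it has 2 zeros):
  − (-1) · M_12   where M_12 = det([5 2 -1; 4 6 0; 7 6 -7]) = -136
  + (5) · M_13   where M_13 = det([5 -3 -1; 4 3 0; 7 -4 -7]) = -152
det = (-1)·(-1)·(-136) + (+1)·(5)·(-152) = -896

-896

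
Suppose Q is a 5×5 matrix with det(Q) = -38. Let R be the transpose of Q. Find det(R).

-38

det(Qᵀ) = det(Q).
det(R) = (1)·(-38) = -38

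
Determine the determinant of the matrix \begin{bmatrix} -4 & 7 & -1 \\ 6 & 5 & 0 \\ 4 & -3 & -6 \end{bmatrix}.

410

Expand along column 3:
  + (-1) · |6 5; 4 -3| = (-1)·(-18 − 20) = 38
  + (-6) · |-4 7; 6 5| = (-6)·(-20 − 42) = 372
Sum: (38) + (372) = 410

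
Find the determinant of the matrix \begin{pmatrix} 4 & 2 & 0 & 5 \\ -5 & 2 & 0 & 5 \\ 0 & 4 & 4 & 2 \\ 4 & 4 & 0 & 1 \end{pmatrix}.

-648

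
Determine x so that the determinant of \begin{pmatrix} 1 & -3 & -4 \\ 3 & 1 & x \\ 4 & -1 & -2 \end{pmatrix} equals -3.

1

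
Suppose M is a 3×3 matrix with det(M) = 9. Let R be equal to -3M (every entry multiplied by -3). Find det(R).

For a 3×3 matrix, det(-3M) = (-3)^3·det(M) = -27·det(M).
det(R) = (-27)·(9) = -243

-243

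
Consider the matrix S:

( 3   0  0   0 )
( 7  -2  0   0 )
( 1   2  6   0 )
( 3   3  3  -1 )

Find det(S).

S is lower triangular, so det(S) is the product of the diagonal entries:
det = (3) · (-2) · (6) · (-1) = 36

36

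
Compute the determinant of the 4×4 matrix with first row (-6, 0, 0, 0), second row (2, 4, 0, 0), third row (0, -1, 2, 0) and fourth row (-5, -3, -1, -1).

48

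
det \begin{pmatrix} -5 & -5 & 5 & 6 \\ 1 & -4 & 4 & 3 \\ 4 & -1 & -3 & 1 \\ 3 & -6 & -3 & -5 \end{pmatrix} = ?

Expand along row 1:
  + (-5) · M_11   where M_11 = det([-4 4 3; -1 -3 1; -6 -3 -5]) = -161
  − (-5) · M_12   where M_12 = det([1 4 3; 4 -3 1; 3 -3 -5]) = 101
  + (5) · M_13   where M_13 = det([1 -4 3; 4 -1 1; 3 -6 -5]) = -144
  − (6) · M_14   where M_14 = det([1 -4 4; 4 -1 -3; 3 -6 -3]) = -111
det = (+1)·(-5)·(-161) + (-1)·(-5)·(101) + (+1)·(5)·(-144) + (-1)·(6)·(-111) = 1256

The determinant is 1256.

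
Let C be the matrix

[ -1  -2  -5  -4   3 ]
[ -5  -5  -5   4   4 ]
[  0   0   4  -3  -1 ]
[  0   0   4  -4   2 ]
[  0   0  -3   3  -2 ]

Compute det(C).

C is block upper-triangular with a 2×2 block and a 3×3 block on the diagonal, so its determinant equals the product of the determinants of the diagonal blocks.
det of the 2×2 block = -5
det of the 3×3 block = 2
det = (-5)·(2) = -10

The determinant is -10.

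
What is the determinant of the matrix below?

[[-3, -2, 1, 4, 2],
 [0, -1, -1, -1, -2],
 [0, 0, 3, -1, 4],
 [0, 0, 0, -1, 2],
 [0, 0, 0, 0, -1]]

The determinant is 9.

The matrix is upper triangular, so the determinant is the product of the diagonal entries:
det = (-3) · (-1) · (3) · (-1) · (-1) = 9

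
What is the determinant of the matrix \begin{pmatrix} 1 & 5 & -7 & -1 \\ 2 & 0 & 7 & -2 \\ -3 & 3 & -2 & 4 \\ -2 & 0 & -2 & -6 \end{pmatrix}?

1234

Expand along column 2 (it has 2 zeros):
  − (5) · M_12   where M_12 = det([2 7 -2; -3 -2 4; -2 -2 -6]) = -146
  − (3) · M_32   where M_32 = det([1 -7 -1; 2 7 -2; -2 -2 -6]) = -168
det = (-1)·(5)·(-146) + (-1)·(3)·(-168) = 1234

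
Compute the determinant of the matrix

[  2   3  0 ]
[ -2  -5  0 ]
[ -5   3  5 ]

The determinant is -20.

Expand along column 3:
  + 5 · |2 3; -2 -5| = 5·(-10 − (-6)) = -20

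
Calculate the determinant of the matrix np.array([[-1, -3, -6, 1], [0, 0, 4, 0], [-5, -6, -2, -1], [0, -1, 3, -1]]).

The determinant is -60.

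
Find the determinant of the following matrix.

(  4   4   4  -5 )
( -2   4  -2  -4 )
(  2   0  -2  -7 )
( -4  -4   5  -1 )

2016

Expand along row 3 (it has 1 zero):
  + (2) · M_31   where M_31 = det([4 4 -5; 4 -2 -4; -4 5 -1]) = 108
  + (-2) · M_33   where M_33 = det([4 4 -5; -2 4 -4; -4 -4 -1]) = -144
  − (-7) · M_34   where M_34 = det([4 4 4; -2 4 -2; -4 -4 5]) = 216
det = (+1)·(2)·(108) + (+1)·(-2)·(-144) + (-1)·(-7)·(216) = 2016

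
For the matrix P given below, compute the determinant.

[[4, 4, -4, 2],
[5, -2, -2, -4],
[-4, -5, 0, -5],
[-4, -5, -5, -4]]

414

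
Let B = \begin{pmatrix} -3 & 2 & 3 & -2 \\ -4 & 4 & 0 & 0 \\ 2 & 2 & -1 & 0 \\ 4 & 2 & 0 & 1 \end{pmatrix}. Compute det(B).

Expand along row 2 (it has 2 zeros):
  − (-4) · M_21   where M_21 = det([2 3 -2; 2 -1 0; 2 0 1]) = -12
  + (4) · M_22   where M_22 = det([-3 3 -2; 2 -1 0; 4 0 1]) = -11
det = (-1)·(-4)·(-12) + (+1)·(4)·(-11) = -92

|B| = -92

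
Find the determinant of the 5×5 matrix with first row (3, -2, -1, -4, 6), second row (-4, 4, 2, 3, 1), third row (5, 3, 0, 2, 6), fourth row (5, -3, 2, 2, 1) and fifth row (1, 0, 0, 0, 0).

353

Expand along row 5 (it has 4 zeros):
  + (1) · M_51   where M_51 = det([-2 -1 -4 6; 4 2 3 1; 3 0 2 6; -3 2 2 1]) = 353
det = (+1)·(1)·(353) = 353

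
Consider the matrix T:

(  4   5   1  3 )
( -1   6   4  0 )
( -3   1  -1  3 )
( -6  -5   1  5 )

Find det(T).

-956

Expand along row 2 (it has 1 zero):
  − (-1) · M_21   where M_21 = det([5 1 3; 1 -1 3; -5 1 5]) = -72
  + (6) · M_22   where M_22 = det([4 1 3; -3 -1 3; -6 1 5]) = -62
  − (4) · M_23   where M_23 = det([4 5 3; -3 1 3; -6 -5 5]) = 128
det = (-1)·(-1)·(-72) + (+1)·(6)·(-62) + (-1)·(4)·(128) = -956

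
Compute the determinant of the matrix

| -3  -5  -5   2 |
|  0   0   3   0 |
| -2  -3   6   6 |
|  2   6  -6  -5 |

Expand along row 2 (it has 3 zeros):
  − (3) · M_23   where M_23 = det([-3 -5 2; -2 -3 6; 2 6 -5]) = 41
det = (-1)·(3)·(41) = -123

-123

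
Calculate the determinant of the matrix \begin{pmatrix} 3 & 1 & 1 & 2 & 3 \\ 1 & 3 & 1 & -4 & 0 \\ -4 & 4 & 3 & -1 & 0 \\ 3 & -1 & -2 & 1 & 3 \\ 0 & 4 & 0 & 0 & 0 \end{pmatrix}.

Expand along row 5 (it has 4 zeros):
  − (4) · M_52   where M_52 = det([3 1 2 3; 1 1 -4 0; -4 3 -1 0; 3 -2 1 3]) = 174
det = (-1)·(4)·(174) = -696

-696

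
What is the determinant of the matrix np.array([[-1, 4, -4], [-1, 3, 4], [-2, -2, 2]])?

-70

Expand along column 1:
  + (-1) · |3 4; -2 2| = (-1)·(6 − (-8)) = -14
  − (-1) · |4 -4; -2 2| = −(-1)·(8 − 8) = 0
  + (-2) · |4 -4; 3 4| = (-2)·(16 − (-12)) = -56
Sum: (-14) + (0) + (-56) = -70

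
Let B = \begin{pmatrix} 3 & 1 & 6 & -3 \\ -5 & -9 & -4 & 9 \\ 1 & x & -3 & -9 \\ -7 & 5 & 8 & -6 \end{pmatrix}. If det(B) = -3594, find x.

5

Expanding along the column containing x, det(B) is linear in x: det(B) = (498)·x + (-6084).
Set (498)·x + (-6084) = -3594  ⇒  (498)·x = 2490  ⇒  x = 5.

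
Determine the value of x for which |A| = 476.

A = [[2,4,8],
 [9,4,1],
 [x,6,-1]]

x = -1

Expanding along the column containing x, det(A) is linear in x: det(A) = (-28)·x + (448).
Set (-28)·x + (448) = 476  ⇒  (-28)·x = 28  ⇒  x = -1.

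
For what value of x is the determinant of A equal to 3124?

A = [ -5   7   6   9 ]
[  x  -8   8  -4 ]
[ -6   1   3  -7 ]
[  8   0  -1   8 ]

Expanding along the column containing x, det(A) is linear in x: det(A) = (-62)·x + (3372).
Set (-62)·x + (3372) = 3124  ⇒  (-62)·x = -248  ⇒  x = 4.

4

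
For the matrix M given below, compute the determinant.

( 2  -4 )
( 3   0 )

det(M) = 12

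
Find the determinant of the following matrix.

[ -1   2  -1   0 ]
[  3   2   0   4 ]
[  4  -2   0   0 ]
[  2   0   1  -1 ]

-54

Expand along row 3 (it has 2 zeros):
  + (4) · M_31   where M_31 = det([2 -1 0; 2 0 4; 0 1 -1]) = -10
  − (-2) · M_32   where M_32 = det([-1 -1 0; 3 0 4; 2 1 -1]) = -7
det = (+1)·(4)·(-10) + (-1)·(-2)·(-7) = -54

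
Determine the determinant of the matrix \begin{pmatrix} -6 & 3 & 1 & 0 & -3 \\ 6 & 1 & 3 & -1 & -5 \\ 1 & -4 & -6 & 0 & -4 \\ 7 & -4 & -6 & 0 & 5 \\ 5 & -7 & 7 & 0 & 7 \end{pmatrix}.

Expand along column 4 (it has 4 zeros):
  + (-1) · M_24   where M_24 = det([-6 3 1 -3; 1 -4 -6 -4; 7 -4 -6 5; 5 -7 7 7]) = -1554
det = (+1)·(-1)·(-1554) = 1554

1554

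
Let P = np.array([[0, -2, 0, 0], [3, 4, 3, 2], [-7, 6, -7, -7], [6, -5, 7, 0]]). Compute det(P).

Expand along row 1 (it has 3 zeros):
  − (-2) · M_12   where M_12 = det([3 3 2; -7 -7 -7; 6 7 0]) = 7
det = (-1)·(-2)·(7) = 14

det(P) = 14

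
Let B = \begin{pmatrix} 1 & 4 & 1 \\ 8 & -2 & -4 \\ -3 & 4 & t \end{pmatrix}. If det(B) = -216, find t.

t = 9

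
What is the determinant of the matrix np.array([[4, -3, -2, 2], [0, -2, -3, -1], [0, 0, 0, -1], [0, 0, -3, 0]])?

The determinant is 24.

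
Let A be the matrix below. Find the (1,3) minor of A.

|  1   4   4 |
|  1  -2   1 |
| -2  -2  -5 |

The minor is -6.

Delete row 1 and column 3; the remaining 2×2 submatrix is [1 -2; -2 -2].
Its determinant is 1·(-2) − (-2)·(-2) = -6.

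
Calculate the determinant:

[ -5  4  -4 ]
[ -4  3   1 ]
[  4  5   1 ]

Expand along column 1:
  + (-5) · |3 1; 5 1| = (-5)·(3 − 5) = 10
  − (-4) · |4 -4; 5 1| = −(-4)·(4 − (-20)) = 96
  + 4 · |4 -4; 3 1| = 4·(4 − (-12)) = 64
Sum: (10) + (96) + (64) = 170

The determinant is 170.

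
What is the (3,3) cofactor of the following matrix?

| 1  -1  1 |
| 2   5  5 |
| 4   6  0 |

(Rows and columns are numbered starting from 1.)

7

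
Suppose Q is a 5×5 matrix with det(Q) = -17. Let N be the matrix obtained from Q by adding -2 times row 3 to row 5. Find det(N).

Adding a multiple of one row to another leaves the determinant unchanged.
det(N) = (1)·(-17) = -17

det(N) = -17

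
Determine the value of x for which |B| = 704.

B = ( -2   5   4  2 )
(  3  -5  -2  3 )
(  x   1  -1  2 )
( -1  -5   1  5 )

Expanding along the row containing x, det(B) is linear in x: det(B) = (-55)·x + (264).
Set (-55)·x + (264) = 704  ⇒  (-55)·x = 440  ⇒  x = -8.

x = -8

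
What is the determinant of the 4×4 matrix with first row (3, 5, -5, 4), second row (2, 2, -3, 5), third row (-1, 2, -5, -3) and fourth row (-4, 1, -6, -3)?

The determinant is 158.

Expand along row 1:
  + (3) · M_11   where M_11 = det([2 -3 5; 2 -5 -3; 1 -6 -3]) = -50
  − (5) · M_12   where M_12 = det([2 -3 5; -1 -5 -3; -4 -6 -3]) = -103
  + (-5) · M_13   where M_13 = det([2 2 5; -1 2 -3; -4 1 -3]) = 47
  − (4) · M_14   where M_14 = det([2 2 -3; -1 2 -5; -4 1 -6]) = -7
det = (+1)·(3)·(-50) + (-1)·(5)·(-103) + (+1)·(-5)·(47) + (-1)·(4)·(-7) = 158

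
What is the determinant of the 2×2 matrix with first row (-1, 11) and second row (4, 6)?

The determinant is -50.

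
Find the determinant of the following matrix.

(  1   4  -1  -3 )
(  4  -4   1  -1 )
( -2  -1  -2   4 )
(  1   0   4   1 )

229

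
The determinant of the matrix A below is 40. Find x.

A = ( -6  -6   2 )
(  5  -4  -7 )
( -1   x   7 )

x = 9

Expanding along the row containing x, det(A) is linear in x: det(A) = (-32)·x + (328).
Set (-32)·x + (328) = 40  ⇒  (-32)·x = -288  ⇒  x = 9.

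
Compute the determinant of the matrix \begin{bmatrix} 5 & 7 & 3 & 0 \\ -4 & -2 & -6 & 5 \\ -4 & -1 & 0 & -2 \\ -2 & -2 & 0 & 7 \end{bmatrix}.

The determinant is 1044.

Expand along column 3 (it has 2 zeros):
  + (3) · M_13   where M_13 = det([-4 -2 5; -4 -1 -2; -2 -2 7]) = 10
  − (-6) · M_23   where M_23 = det([5 7 0; -4 -1 -2; -2 -2 7]) = 169
det = (+1)·(3)·(10) + (-1)·(-6)·(169) = 1044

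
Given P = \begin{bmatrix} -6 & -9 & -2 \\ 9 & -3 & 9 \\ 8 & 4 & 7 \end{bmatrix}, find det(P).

141

Expand along column 1:
  + (-6) · |-3 9; 4 7| = (-6)·(-21 − 36) = 342
  − 9 · |-9 -2; 4 7| = −9·(-63 − (-8)) = 495
  + 8 · |-9 -2; -3 9| = 8·(-81 − 6) = -696
Sum: (342) + (495) + (-696) = 141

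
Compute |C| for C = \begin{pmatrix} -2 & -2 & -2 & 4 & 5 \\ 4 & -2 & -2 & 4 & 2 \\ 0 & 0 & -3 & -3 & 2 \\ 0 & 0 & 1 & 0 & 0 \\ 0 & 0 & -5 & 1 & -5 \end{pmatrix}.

|C| = -156

C is block upper-triangular with a 2×2 block and a 3×3 block on the diagonal, so its determinant equals the product of the determinants of the diagonal blocks.
det of the 2×2 block = 12
det of the 3×3 block = -13
det = (12)·(-13) = -156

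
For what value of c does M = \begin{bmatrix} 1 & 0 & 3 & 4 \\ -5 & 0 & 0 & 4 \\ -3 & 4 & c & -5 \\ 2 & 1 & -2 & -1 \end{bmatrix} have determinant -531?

c = 8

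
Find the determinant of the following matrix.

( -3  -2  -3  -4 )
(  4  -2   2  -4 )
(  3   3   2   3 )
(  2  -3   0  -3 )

Expand along row 4 (it has 1 zero):
  − (2) · M_41   where M_41 = det([-2 -3 -4; -2 2 -4; 3 2 3]) = 30
  + (-3) · M_42   where M_42 = det([-3 -3 -4; 4 2 -4; 3 2 3]) = 22
  + (-3) · M_44   where M_44 = det([-3 -2 -3; 4 -2 2; 3 3 2]) = -20
det = (-1)·(2)·(30) + (+1)·(-3)·(22) + (+1)·(-3)·(-20) = -66

-66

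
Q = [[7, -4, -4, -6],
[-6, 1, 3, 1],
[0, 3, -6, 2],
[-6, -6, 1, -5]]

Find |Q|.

700

Expand along row 3 (it has 1 zero):
  − (3) · M_32   where M_32 = det([7 -4 -6; -6 3 1; -6 1 -5]) = -40
  + (-6) · M_33   where M_33 = det([7 -4 -6; -6 1 1; -6 -6 -5]) = -101
  − (2) · M_34   where M_34 = det([7 -4 -4; -6 1 3; -6 -6 1]) = 13
det = (-1)·(3)·(-40) + (+1)·(-6)·(-101) + (-1)·(2)·(13) = 700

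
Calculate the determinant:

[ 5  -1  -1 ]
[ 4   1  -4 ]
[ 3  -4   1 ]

Expand along row 1:
  + 5 · |1 -4; -4 1| = 5·(1 − 16) = -75
  − (-1) · |4 -4; 3 1| = −(-1)·(4 − (-12)) = 16
  + (-1) · |4 1; 3 -4| = (-1)·(-16 − 3) = 19
Sum: (-75) + (16) + (19) = -40

The determinant is -40.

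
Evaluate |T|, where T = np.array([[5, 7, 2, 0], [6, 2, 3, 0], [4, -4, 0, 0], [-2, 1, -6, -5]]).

det(T) = -400

Expand along column 4 (it has 3 zeros):
  + (-5) · M_44   where M_44 = det([5 7 2; 6 2 3; 4 -4 0]) = 80
det = (+1)·(-5)·(80) = -400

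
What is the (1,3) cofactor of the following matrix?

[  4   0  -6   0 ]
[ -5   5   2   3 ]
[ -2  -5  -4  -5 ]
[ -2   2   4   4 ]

Delete row 1 and column 3; the remaining 3×3 submatrix is [-5 5 3; -2 -5 -5; -2 2 4].
Its determinant is 98.
The cofactor carries sign (−1)^(1+3) = +1, so C_{1,3} = +(98) = 98.

98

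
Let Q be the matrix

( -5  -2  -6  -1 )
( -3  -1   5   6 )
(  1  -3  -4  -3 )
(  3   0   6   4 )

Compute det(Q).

-177

Expand along row 4 (it has 1 zero):
  − (3) · M_41   where M_41 = det([-2 -6 -1; -1 5 6; -3 -4 -3]) = 89
  − (6) · M_43   where M_43 = det([-5 -2 -1; -3 -1 6; 1 -3 -3]) = -109
  + (4) · M_44   where M_44 = det([-5 -2 -6; -3 -1 5; 1 -3 -4]) = -141
det = (-1)·(3)·(89) + (-1)·(6)·(-109) + (+1)·(4)·(-141) = -177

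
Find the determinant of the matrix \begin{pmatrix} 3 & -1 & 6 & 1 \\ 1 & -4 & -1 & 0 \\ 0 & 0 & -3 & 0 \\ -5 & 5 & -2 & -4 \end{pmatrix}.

Expand along row 3 (it has 3 zeros):
  + (-3) · M_33   where M_33 = det([3 -1 1; 1 -4 0; -5 5 -4]) = 29
det = (+1)·(-3)·(29) = -87

-87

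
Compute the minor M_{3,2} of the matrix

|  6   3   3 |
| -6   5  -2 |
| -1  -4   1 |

6

Delete row 3 and column 2; the remaining 2×2 submatrix is [6 3; -6 -2].
Its determinant is 6·(-2) − 3·(-6) = 6.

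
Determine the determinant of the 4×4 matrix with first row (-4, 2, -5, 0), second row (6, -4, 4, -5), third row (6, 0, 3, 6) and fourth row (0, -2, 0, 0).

-348

Expand along row 4 (it has 3 zeros):
  + (-2) · M_42   where M_42 = det([-4 -5 0; 6 4 -5; 6 3 6]) = 174
det = (+1)·(-2)·(174) = -348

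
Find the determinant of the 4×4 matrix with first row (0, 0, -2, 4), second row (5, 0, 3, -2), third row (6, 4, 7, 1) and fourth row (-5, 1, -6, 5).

222

Expand along row 1 (it has 2 zeros):
  + (-2) · M_13   where M_13 = det([5 0 -2; 6 4 1; -5 1 5]) = 43
  − (4) · M_14   where M_14 = det([5 0 3; 6 4 7; -5 1 -6]) = -77
det = (+1)·(-2)·(43) + (-1)·(4)·(-77) = 222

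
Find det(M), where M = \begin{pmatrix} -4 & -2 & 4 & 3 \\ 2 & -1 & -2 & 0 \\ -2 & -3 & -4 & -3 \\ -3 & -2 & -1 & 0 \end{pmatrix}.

-66

Expand along column 4 (it has 2 zeros):
  − (3) · M_14   where M_14 = det([2 -1 -2; -2 -3 -4; -3 -2 -1]) = -10
  − (-3) · M_34   where M_34 = det([-4 -2 4; 2 -1 -2; -3 -2 -1]) = -32
det = (-1)·(3)·(-10) + (-1)·(-3)·(-32) = -66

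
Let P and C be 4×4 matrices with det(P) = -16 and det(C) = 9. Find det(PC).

|PC| = -144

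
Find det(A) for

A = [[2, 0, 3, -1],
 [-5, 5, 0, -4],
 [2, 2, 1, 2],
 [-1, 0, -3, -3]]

|A| = 259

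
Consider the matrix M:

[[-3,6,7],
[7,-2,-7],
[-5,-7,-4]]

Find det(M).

The determinant is 88.

Expand along row 1:
  + (-3) · |-2 -7; -7 -4| = (-3)·(8 − 49) = 123
  − 6 · |7 -7; -5 -4| = −6·(-28 − 35) = 378
  + 7 · |7 -2; -5 -7| = 7·(-49 − 10) = -413
Sum: (123) + (378) + (-413) = 88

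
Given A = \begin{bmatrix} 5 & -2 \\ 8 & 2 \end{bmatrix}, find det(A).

det(A) = 5·2 − (-2)·8 = 10 − (-16) = 26

|A| = 26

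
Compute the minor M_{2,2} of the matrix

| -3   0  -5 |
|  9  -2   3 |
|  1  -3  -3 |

The minor is 14.

Delete row 2 and column 2; the remaining 2×2 submatrix is [-3 -5; 1 -3].
Its determinant is (-3)·(-3) − (-5)·1 = 14.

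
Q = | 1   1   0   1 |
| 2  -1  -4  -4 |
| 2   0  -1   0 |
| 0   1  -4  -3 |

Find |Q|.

The determinant is -7.

Expand along row 3 (it has 2 zeros):
  + (2) · M_31   where M_31 = det([1 0 1; -1 -4 -4; 1 -4 -3]) = 4
  + (-1) · M_33   where M_33 = det([1 1 1; 2 -1 -4; 0 1 -3]) = 15
det = (+1)·(2)·(4) + (+1)·(-1)·(15) = -7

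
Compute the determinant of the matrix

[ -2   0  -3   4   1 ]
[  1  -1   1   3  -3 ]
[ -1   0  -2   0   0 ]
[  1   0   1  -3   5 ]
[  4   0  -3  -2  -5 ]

246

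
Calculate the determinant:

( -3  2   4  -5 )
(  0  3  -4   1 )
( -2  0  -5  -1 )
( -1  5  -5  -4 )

-335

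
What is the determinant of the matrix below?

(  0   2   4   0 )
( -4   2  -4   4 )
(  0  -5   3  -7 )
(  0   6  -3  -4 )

-1256

Expand along column 1 (it has 3 zeros):
  − (-4) · M_21   where M_21 = det([2 4 0; -5 3 -7; 6 -3 -4]) = -314
det = (-1)·(-4)·(-314) = -1256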